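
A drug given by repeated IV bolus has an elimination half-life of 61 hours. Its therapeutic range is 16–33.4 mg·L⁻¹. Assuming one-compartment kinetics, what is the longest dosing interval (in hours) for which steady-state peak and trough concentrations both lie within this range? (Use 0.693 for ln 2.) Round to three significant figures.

k = 0.693 / t½ = 0.693 / 61 = 0.01136 h⁻¹
Between IV bolus doses, concentration decays as C = C₀·e^(−kτ), so C_peak/C_trough = e^(kτ).
τ_max = ln(C_peak/C_trough) / k = ln(33.4/16) / 0.01136 = 0.7360 / 0.01136 = 64.79 h

64.8 h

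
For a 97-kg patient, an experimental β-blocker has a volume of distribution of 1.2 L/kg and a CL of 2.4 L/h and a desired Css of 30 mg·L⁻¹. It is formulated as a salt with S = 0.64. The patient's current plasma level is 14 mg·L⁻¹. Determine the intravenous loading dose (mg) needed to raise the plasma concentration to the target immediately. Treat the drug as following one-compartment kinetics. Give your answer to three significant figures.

2910 mg

Total Vd = 1.2 × 97 = 116.4 L
Concentration deficit ΔC = 30 − 14 = 16.00 mg/L
LD = Vd × ΔC / S = 116.4 × 16.00 / 0.64 = 2910 mg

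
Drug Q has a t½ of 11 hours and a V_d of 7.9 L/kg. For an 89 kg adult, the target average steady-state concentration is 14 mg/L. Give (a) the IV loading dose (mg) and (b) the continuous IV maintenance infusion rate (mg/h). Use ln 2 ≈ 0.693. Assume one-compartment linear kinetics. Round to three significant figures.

Total Vd = 7.9 × 89 = 703.1 L
LD = Vd × C = 703.1 × 14 = 9843 mg
CL = 0.693 × Vd / t½ = 0.693 × 703.1 / 11 = 44.30 L/h
Infusion rate = CL × Css = 44.30 × 14 = 620.2 mg/h

(a) 9840 mg; (b) 620 mg/h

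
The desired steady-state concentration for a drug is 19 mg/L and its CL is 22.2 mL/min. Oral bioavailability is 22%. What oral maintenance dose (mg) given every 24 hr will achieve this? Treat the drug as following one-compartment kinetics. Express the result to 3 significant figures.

2760 mg

CL = 22.2 mL/min × 60/1000 = 1.332 L/h
At steady state, dose per interval replaces the amount cleared in that interval: F·D/τ = CL·Css.
D = CL × Css × τ / F = 1.332 × 19 × 24 / 0.22 = 2761 mg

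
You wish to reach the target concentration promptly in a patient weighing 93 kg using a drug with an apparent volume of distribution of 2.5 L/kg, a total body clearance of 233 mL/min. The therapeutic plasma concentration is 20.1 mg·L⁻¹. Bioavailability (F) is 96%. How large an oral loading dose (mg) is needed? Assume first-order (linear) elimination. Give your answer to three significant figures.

Vd = 2.5 L/kg × 93 kg = 232.5 L
LD = Vd × C / F = 232.5 × 20.10 / 0.96 = 4868 mg

4870 mg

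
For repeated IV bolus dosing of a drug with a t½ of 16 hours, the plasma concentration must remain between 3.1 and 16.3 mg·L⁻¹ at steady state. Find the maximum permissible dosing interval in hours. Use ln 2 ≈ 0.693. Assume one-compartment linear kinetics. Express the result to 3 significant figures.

k = 0.693 / t½ = 0.693 / 16 = 0.04331 h⁻¹
Between IV bolus doses, concentration decays as C = C₀·e^(−kτ), so C_peak/C_trough = e^(kτ).
τ_max = ln(C_peak/C_trough) / k = ln(16.3/3.1) / 0.04331 = 1.660 / 0.04331 = 38.33 h

38.3 h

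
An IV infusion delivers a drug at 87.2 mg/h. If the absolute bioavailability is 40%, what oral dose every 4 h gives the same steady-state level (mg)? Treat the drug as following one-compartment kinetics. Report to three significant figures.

872 mg

To maintain the same Css, the systemic dosing rate must be unchanged: F·D/τ = infusion rate.
D = rate × τ / F = 87.2 × 4 / 0.4 = 872.0 mg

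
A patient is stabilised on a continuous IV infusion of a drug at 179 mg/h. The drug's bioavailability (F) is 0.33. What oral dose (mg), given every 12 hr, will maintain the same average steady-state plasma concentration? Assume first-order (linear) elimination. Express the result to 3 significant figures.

To maintain the same Css, the systemic dosing rate must be unchanged: F·D/τ = infusion rate.
D = rate × τ / F = 179 × 12 / 0.33 = 6509 mg

6510 mg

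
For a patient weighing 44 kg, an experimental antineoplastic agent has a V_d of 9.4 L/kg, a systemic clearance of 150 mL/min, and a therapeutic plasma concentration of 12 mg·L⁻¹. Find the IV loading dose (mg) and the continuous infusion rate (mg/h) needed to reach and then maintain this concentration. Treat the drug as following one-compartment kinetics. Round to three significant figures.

(a) 4960 mg; (b) 108 mg/h

Total Vd = 9.4 × 44 = 413.6 L
Loading: fill Vd to C_target → 413.6 L × 12 mg/L = 4963 mg
Convert clearance: 150 mL/min × 60 min/h ÷ 1000 mL/L = 9.000 L/h
Maintenance infusion rate = CL × Css = 9.000 × 12 = 108.0 mg/h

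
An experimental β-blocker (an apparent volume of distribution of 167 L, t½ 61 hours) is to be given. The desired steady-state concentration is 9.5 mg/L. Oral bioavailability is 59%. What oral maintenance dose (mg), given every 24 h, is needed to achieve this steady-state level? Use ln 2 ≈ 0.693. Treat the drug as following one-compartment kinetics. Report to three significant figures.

k = 0.693/61 = 0.01136 h⁻¹, so CL = k·Vd = 0.01136 × 167.0 = 1.897 L/h
D = CL × Css × τ / F = 1.897 × 9.5 × 24 / 0.59 = 733.1 mg

733 mg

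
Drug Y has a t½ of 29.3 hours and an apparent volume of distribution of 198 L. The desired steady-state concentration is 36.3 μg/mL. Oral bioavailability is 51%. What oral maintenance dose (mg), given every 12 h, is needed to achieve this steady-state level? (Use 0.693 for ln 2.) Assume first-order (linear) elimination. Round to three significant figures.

4000 mg

CL = ln 2 · Vd / t½ = 0.693 × 198.0 / 29.3 = 4.683 L/h
D = CL × Css × τ / F = 4.683 × 36.3 × 12 / 0.51 = 4000 mg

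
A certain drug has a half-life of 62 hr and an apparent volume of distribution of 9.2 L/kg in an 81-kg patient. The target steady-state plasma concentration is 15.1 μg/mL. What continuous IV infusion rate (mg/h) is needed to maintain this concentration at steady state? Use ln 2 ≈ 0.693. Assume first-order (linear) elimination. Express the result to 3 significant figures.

Vd(total) = 81 kg × 9.2 L/kg = 745.2 L
k = 0.693/62 = 0.01118 h⁻¹, so CL = k·Vd = 0.01118 × 745.2 = 8.331 L/h
Infusion rate = CL × Css = 8.331 × 15.1 = 125.8 mg/h

126 mg/h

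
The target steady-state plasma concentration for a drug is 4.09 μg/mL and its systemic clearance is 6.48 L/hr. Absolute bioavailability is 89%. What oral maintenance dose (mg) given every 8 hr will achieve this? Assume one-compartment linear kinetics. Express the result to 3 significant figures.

D = CL × Css × τ / F = 6.480 × 4.09 × 8 / 0.89 = 238.2 mg

238 mg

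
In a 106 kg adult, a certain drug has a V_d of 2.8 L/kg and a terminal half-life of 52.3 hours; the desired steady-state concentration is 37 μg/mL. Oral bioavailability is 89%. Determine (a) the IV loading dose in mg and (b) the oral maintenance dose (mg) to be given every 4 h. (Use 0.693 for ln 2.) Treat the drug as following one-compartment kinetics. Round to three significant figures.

Total Vd = 2.8 × 106 = 296.8 L
LD = Vd × C = 296.8 × 37 = 10980 mg
CL = 0.693 × Vd / t½ = 0.693 × 296.8 / 52.3 = 3.933 L/h
D = CL × Css × τ / F = 3.933 × 37 × 4 / 0.89 = 654.0 mg

(a) 11000 mg; (b) 654 mg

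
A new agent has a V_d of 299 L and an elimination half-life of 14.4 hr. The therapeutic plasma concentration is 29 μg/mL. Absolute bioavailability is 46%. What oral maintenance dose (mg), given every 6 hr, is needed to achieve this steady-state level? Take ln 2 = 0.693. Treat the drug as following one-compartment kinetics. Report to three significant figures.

k = 0.693/14.4 = 0.04813 h⁻¹, so CL = k·Vd = 0.04813 × 299.0 = 14.39 L/h
D = CL × Css × τ / F = 14.39 × 29 × 6 / 0.46 = 5443 mg

5440 mg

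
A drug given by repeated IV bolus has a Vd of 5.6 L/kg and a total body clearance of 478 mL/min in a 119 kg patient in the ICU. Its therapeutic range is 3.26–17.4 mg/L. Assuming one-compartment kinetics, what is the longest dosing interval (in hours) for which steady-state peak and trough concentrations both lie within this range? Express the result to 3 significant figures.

Vd = 5.6 L/kg × 119 kg = 666.4 L
Convert clearance: 478 mL/min × 60 min/h ÷ 1000 mL/L = 28.68 L/h
k = CL / Vd = 28.68 / 666.4 = 0.04304 h⁻¹
Between IV bolus doses, concentration decays as C = C₀·e^(−kτ), so C_peak/C_trough = e^(kτ).
τ_max = ln(C_peak/C_trough) / k = ln(17.4/3.26) / 0.04304 = 1.675 / 0.04304 = 38.92 h

38.9 h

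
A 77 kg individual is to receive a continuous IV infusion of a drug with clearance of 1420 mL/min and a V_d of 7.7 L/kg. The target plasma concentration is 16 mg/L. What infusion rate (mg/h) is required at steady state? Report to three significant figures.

CL = 1420 mL/min = 1420 × 0.06 = 85.20 L/h
Infusion rate = CL · Css = 85.20 L/h × 16 mg/L = 1363 mg/h

1360 mg/h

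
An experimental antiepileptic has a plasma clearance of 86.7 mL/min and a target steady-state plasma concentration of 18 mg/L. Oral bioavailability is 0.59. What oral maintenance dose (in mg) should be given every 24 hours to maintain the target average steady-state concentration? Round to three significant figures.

CL = 86.7 mL/min × 60/1000 = 5.202 L/h
D = CL × Css × τ / F = 5.202 × 18 × 24 / 0.59 = 3809 mg

3810 mg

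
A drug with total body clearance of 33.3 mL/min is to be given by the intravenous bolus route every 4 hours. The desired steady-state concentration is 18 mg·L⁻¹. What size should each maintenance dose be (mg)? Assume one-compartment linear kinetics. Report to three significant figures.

144 mg

Convert clearance: 33.3 mL/min × 60 min/h ÷ 1000 mL/L = 1.998 L/h
D = CL × Css × τ = 1.998 × 18 × 4 = 143.9 mg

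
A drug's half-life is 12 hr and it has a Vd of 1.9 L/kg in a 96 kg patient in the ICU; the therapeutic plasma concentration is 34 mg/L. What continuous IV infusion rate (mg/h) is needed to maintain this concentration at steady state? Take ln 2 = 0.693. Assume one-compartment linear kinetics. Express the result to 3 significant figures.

358 mg/h

Vd(total) = 96 kg × 1.9 L/kg = 182.4 L
CL = 0.693 × Vd / t½ = 0.693 × 182.4 / 12 = 10.53 L/h
Infusion rate = CL × Css = 10.53 × 34 = 358.0 mg/h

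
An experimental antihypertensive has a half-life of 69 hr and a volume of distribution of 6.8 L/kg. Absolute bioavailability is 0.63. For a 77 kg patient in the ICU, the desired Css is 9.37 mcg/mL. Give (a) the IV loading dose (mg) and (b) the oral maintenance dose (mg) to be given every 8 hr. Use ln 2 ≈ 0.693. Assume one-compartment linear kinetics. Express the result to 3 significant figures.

(a) 4910 mg; (b) 626 mg

Vd = 6.8 L/kg × 77 kg = 523.6 L
LD = Vd × C = 523.6 × 9.37 = 4906 mg
CL = 0.693 × Vd / t½ = 0.693 × 523.6 / 69 = 5.259 L/h
D = CL × Css × τ / F = 5.259 × 9.37 × 8 / 0.63 = 625.7 mg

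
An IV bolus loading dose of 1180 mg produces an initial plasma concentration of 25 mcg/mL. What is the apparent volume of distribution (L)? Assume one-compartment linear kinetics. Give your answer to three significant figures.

47.2 L

Immediately after an IV bolus, C₀ = Dose / Vd, so Vd = Dose / C₀.
Vd = 1180 / 25 = 47.20 L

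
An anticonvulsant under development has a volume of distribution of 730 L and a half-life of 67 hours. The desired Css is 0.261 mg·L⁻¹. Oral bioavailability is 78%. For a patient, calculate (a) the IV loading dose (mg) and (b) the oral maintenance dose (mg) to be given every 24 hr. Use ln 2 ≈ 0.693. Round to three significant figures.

LD = Vd × C = 730.0 × 0.261 = 190.5 mg
CL = 0.693 × Vd / t½ = 0.693 × 730.0 / 67 = 7.551 L/h
D = CL × Css × τ / F = 7.551 × 0.261 × 24 / 0.78 = 60.64 mg

(a) 191 mg; (b) 60.6 mg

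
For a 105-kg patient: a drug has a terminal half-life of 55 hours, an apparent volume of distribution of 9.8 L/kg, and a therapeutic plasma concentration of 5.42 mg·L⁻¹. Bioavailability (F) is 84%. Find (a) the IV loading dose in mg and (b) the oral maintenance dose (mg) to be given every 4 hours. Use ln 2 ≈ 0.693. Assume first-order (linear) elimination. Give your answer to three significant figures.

Vd = 9.8 L/kg × 105 kg = 1029 L
LD = Vd × C = 1029 × 5.42 = 5577 mg
CL = 0.693 × Vd / t½ = 0.693 × 1029 / 55 = 12.97 L/h
D = CL × Css × τ / F = 12.97 × 5.42 × 4 / 0.84 = 334.7 mg

(a) 5580 mg; (b) 335 mg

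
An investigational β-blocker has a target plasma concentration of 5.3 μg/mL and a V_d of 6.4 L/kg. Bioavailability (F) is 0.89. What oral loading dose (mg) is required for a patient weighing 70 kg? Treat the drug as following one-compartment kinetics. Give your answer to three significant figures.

2670 mg

Vd(total) = 70 kg × 6.4 L/kg = 448.0 L
The loading dose fills Vd to the target concentration.
LD = Vd × C / F = 448.0 × 5.300 / 0.89 = 2668 mg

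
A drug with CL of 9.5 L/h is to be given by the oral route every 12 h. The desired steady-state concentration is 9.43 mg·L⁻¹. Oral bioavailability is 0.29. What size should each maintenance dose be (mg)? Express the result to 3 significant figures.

3710 mg

D = CL × Css × τ / F = 9.500 × 9.43 × 12 / 0.29 = 3707 mg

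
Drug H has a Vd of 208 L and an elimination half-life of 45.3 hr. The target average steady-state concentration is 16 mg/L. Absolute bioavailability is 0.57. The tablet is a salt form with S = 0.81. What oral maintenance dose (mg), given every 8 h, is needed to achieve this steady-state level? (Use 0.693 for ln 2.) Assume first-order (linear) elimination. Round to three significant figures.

882 mg

CL = ln 2 · Vd / t½ = 0.693 × 208.0 / 45.3 = 3.182 L/h
D = CL × Css × τ / F / S = 3.182 × 16 × 8 / 0.57 / 0.81 = 882.2 mg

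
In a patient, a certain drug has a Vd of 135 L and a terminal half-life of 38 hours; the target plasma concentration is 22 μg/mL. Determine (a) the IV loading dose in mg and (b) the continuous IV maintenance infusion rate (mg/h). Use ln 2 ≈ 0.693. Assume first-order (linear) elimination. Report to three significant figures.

(a) 2970 mg; (b) 54.2 mg/h

LD = Vd × C = 135.0 × 22 = 2970 mg
CL = 0.693 × Vd / t½ = 0.693 × 135.0 / 38 = 2.462 L/h
Infusion rate = CL × Css = 2.462 × 22 = 54.16 mg/h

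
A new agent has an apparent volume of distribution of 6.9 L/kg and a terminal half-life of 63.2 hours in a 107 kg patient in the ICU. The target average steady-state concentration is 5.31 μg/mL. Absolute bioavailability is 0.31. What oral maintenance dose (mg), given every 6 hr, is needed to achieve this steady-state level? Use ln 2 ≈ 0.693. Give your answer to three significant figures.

Vd(total) = 107 kg × 6.9 L/kg = 738.3 L
CL = ln 2 · Vd / t½ = 0.693 × 738.3 / 63.2 = 8.096 L/h
D = CL × Css × τ / F = 8.096 × 5.31 × 6 / 0.31 = 832.1 mg

832 mg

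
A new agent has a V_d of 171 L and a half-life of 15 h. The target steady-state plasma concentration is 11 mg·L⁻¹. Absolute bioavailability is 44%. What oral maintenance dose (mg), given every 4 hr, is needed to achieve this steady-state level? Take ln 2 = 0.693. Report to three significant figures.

k = 0.693/15 = 0.04620 h⁻¹, so CL = k·Vd = 0.04620 × 171.0 = 7.900 L/h
D = CL × Css × τ / F = 7.900 × 11 × 4 / 0.44 = 790.0 mg

790 mg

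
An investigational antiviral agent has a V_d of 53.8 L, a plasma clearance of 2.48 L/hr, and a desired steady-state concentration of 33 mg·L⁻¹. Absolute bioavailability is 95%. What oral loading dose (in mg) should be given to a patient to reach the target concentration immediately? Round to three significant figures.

LD = Vd × C / F = 53.80 × 33.00 / 0.95 = 1869 mg

1870 mg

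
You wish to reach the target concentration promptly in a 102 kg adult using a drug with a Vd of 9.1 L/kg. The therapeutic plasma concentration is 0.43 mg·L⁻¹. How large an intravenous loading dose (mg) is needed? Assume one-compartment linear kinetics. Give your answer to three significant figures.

399 mg

Vd = 9.1 L/kg × 102 kg = 928.2 L
The loading dose fills Vd to the target concentration.
LD = Vd × C = 928.2 × 0.4300 = 399.1 mg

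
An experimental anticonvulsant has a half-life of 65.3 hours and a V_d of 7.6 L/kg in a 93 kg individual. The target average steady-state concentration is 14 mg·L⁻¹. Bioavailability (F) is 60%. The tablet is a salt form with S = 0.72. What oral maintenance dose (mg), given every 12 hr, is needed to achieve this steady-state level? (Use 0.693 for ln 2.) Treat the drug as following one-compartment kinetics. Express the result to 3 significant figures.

2920 mg

Vd(total) = 93 kg × 7.6 L/kg = 706.8 L
CL = 0.693 × Vd / t½ = 0.693 × 706.8 / 65.3 = 7.501 L/h
D = CL × Css × τ / F / S = 7.501 × 14 × 12 / 0.6 / 0.72 = 2917 mg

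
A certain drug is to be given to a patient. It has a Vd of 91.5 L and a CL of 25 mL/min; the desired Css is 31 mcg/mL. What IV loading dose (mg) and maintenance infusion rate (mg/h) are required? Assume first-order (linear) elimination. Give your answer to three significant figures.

(a) 2840 mg; (b) 46.5 mg/h

Loading: fill Vd to C_target → 91.50 L × 31 mg/L = 2837 mg
Convert clearance: 25 mL/min × 60 min/h ÷ 1000 mL/L = 1.500 L/h
Maintenance: replace elimination → rate = CL × Css = 1.500 × 31 = 46.50 mg/h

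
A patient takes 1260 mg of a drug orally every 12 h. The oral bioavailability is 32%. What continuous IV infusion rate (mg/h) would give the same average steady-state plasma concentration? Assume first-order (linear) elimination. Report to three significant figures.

33.6 mg/h

Equivalent systemic input: infusion rate = F·D/τ.
Rate = 0.32 × 1260 / 12 = 33.60 mg/h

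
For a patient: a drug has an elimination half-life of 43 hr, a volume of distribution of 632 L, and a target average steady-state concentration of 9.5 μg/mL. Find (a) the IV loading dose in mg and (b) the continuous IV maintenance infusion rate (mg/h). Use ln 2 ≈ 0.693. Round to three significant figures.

(a) 6000 mg; (b) 96.8 mg/h

LD = Vd × C = 632.0 × 9.5 = 6004 mg
CL = 0.693 × Vd / t½ = 0.693 × 632.0 / 43 = 10.19 L/h
Infusion rate = CL × Css = 10.19 × 9.5 = 96.81 mg/h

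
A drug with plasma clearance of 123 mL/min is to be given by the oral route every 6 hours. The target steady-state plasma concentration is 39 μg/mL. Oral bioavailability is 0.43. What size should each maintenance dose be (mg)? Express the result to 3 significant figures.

4020 mg

CL = 123 mL/min = 123 × 0.06 = 7.380 L/h
At steady state, dose per interval replaces the amount cleared in that interval: F·D/τ = CL·Css.
D = CL × Css × τ / F = 7.380 × 39 × 6 / 0.43 = 4016 mg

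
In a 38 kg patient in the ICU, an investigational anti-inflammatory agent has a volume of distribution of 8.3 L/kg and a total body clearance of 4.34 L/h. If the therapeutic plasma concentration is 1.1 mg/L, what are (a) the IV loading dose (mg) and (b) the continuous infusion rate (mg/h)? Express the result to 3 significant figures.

(a) 347 mg; (b) 4.77 mg/h

Total Vd = 8.3 × 38 = 315.4 L
Loading dose = Vd × C = 315.4 × 1.1 = 346.9 mg
Maintenance infusion rate = CL × Css = 4.340 × 1.1 = 4.774 mg/h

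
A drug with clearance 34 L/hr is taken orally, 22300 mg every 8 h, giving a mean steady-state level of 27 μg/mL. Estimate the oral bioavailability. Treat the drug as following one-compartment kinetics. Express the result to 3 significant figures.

F·D/τ = CL·Css at steady state → F = CL·Css·τ / D.
F = 34 × 27 × 8 / 22300 = 0.329

0.329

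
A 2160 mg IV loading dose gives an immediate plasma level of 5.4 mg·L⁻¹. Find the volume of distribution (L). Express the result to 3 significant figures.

400 L

Immediately after an IV bolus, C₀ = Dose / Vd, so Vd = Dose / C₀.
Vd = 2160 / 5.4 = 400.0 L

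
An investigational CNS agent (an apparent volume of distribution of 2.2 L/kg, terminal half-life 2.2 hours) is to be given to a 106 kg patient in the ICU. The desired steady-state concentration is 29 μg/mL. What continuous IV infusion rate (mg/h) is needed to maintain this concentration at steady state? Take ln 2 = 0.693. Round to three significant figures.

2130 mg/h

Vd = 2.2 L/kg × 106 kg = 233.2 L
CL = 0.693 × Vd / t½ = 0.693 × 233.2 / 2.2 = 73.46 L/h
Infusion rate = CL × Css = 73.46 × 29 = 2130 mg/h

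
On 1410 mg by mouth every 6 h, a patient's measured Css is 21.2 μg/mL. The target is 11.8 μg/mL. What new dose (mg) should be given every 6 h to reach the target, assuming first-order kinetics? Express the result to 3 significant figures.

For first-order elimination, Css ∝ F·D/(CL·τ); F and CL are unchanged, so Css ∝ D/τ.
D₂ = D₁ × (Css,target / Css,current) = 1410 × 11.8/21.2 = 784.8 mg

785 mg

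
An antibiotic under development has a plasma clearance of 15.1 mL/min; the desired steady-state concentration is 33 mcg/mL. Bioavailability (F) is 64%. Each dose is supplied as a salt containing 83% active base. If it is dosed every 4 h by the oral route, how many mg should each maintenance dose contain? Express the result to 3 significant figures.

225 mg

Convert clearance: 15.1 mL/min × 60 min/h ÷ 1000 mL/L = 0.9060 L/h
D = CL × Css × τ / F / S = 0.9060 × 33 × 4 / 0.64 / 0.83 = 225.1 mg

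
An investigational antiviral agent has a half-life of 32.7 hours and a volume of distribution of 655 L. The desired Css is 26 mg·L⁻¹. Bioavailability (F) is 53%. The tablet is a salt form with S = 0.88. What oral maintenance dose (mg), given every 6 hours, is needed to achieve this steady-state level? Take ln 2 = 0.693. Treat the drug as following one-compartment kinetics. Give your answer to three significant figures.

k = 0.693/32.7 = 0.02119 h⁻¹, so CL = k·Vd = 0.02119 × 655.0 = 13.88 L/h
D = CL × Css × τ / F / S = 13.88 × 26 × 6 / 0.53 / 0.88 = 4643 mg

4640 mg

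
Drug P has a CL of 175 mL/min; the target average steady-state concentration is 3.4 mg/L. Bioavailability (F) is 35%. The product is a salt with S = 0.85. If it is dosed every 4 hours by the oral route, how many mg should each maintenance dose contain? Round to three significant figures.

CL = 175 mL/min × 60/1000 = 10.50 L/h
At steady state, dose per interval replaces the amount cleared in that interval: F·S·D/τ = CL·Css.
D = CL × Css × τ / F / S = 10.50 × 3.4 × 4 / 0.35 / 0.85 = 480.0 mg

480 mg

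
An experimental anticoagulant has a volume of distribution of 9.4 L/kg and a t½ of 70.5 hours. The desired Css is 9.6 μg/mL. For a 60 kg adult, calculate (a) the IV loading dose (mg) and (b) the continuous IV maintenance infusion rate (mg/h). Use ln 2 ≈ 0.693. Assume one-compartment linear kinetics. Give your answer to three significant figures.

Vd = 9.4 L/kg × 60 kg = 564.0 L
LD = Vd × C = 564.0 × 9.6 = 5414 mg
CL = 0.693 × Vd / t½ = 0.693 × 564.0 / 70.5 = 5.544 L/h
Infusion rate = CL × Css = 5.544 × 9.6 = 53.22 mg/h

(a) 5410 mg; (b) 53.2 mg/h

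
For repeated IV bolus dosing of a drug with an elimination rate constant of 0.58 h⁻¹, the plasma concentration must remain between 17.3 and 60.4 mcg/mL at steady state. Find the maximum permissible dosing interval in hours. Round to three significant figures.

Between IV bolus doses, concentration decays as C = C₀·e^(−kτ), so C_peak/C_trough = e^(kτ).
τ_max = ln(C_peak/C_trough) / k = ln(60.4/17.3) / 0.5800 = 1.250 / 0.5800 = 2.155 h

2.16 h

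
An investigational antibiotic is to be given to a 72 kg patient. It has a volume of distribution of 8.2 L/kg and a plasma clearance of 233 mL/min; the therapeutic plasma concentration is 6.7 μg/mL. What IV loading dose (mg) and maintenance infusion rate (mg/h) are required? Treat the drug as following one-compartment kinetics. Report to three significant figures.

Vd(total) = 72 kg × 8.2 L/kg = 590.4 L
Loading: fill Vd to C_target → 590.4 L × 6.7 mg/L = 3956 mg
CL = 233 mL/min × 60/1000 = 13.98 L/h
Maintenance: replace elimination → rate = CL × Css = 13.98 × 6.7 = 93.67 mg/h

(a) 3960 mg; (b) 93.7 mg/h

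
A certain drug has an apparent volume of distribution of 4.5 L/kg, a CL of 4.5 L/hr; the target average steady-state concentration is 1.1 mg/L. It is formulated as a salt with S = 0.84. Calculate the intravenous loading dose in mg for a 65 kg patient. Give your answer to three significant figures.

383 mg

Vd = 4.5 L/kg × 65 kg = 292.5 L
LD = Vd × C / S = 292.5 × 1.100 / 0.84 = 383.0 mg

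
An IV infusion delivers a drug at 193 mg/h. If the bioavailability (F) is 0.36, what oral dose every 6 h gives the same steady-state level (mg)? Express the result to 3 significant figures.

To maintain the same Css, the systemic dosing rate must be unchanged: F·D/τ = infusion rate.
D = rate × τ / F = 193 × 6 / 0.36 = 3217 mg

3220 mg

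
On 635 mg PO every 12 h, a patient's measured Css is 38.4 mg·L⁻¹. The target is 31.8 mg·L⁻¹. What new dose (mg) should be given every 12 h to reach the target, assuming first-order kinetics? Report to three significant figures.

526 mg

For first-order elimination, Css ∝ F·D/(CL·τ); F and CL are unchanged, so Css ∝ D/τ.
D₂ = D₁ × (Css,target / Css,current) = 635 × 31.8/38.4 = 525.9 mg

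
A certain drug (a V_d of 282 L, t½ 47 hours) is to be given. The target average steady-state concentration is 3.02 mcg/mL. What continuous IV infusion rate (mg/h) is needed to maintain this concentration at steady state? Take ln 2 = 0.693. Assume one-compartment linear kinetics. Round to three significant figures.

12.6 mg/h

k = 0.693/47 = 0.01474 h⁻¹, so CL = k·Vd = 0.01474 × 282.0 = 4.157 L/h
Infusion rate = CL × Css = 4.157 × 3.02 = 12.55 mg/h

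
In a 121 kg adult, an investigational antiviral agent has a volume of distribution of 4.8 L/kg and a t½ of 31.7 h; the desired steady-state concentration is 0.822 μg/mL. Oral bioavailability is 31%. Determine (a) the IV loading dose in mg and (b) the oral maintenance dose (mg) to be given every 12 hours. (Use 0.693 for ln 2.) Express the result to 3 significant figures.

(a) 477 mg; (b) 404 mg

Vd(total) = 121 kg × 4.8 L/kg = 580.8 L
LD = Vd × C = 580.8 × 0.822 = 477.4 mg
CL = 0.693 × Vd / t½ = 0.693 × 580.8 / 31.7 = 12.70 L/h
D = CL × Css × τ / F = 12.70 × 0.822 × 12 / 0.31 = 404.1 mg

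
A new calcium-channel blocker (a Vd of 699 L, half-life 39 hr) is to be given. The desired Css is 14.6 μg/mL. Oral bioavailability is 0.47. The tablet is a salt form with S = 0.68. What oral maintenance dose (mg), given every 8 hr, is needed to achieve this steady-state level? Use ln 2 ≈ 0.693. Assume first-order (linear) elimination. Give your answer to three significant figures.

4540 mg

k = 0.693/39 = 0.01777 h⁻¹, so CL = k·Vd = 0.01777 × 699.0 = 12.42 L/h
D = CL × Css × τ / F / S = 12.42 × 14.6 × 8 / 0.47 / 0.68 = 4539 mg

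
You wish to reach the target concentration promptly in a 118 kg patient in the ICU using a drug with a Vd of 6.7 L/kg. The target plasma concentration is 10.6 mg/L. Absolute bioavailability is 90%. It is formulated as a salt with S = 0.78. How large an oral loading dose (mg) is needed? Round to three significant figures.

11900 mg

Vd = 6.7 L/kg × 118 kg = 790.6 L
LD = Vd × C / F / S = 790.6 × 10.60 / 0.9 / 0.78 = 11940 mg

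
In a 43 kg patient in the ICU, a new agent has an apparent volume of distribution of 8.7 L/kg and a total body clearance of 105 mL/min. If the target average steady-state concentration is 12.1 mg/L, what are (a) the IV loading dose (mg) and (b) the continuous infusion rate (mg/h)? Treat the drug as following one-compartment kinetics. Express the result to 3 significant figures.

(a) 4530 mg; (b) 76.2 mg/h

Vd = 8.7 L/kg × 43 kg = 374.1 L
Loading dose = Vd × C = 374.1 × 12.1 = 4527 mg
CL = 105 mL/min × 60/1000 = 6.300 L/h
Maintenance infusion rate = CL × Css = 6.300 × 12.1 = 76.23 mg/h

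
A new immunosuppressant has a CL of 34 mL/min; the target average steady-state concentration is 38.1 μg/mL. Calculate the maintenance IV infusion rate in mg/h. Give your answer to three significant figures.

CL = 34 mL/min = 34 × 0.06 = 2.040 L/h
R₀ = 2.040 × 38.1 = 77.72 mg/h

77.7 mg/h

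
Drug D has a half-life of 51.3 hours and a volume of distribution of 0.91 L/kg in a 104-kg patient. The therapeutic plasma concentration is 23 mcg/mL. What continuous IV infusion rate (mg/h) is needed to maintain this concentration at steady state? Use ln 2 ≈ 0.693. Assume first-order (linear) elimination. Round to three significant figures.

29.4 mg/h

Vd = 0.91 L/kg × 104 kg = 94.64 L
CL = ln 2 · Vd / t½ = 0.693 × 94.64 / 51.3 = 1.278 L/h
Infusion rate = CL × Css = 1.278 × 23 = 29.39 mg/h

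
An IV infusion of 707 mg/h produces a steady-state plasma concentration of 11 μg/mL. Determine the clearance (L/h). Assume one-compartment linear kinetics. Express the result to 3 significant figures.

64.3 L/h

At steady state, infusion rate = CL × Css, so CL = rate / Css.
CL = 707 / 11 = 64.27 L/h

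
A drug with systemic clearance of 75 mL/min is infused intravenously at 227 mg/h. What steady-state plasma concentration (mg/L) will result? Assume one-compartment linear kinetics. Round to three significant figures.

50.4 mg/L

CL = 75 mL/min = 75 × 0.06 = 4.500 L/h
Css = rate / CL = 227 / 4.500 = 50.44 mg/L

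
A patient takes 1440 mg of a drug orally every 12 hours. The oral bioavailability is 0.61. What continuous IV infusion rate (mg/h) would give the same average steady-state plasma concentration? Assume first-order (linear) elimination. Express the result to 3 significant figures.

Equivalent systemic input: infusion rate = F·D/τ.
Rate = 0.61 × 1440 / 12 = 73.20 mg/h

73.2 mg/h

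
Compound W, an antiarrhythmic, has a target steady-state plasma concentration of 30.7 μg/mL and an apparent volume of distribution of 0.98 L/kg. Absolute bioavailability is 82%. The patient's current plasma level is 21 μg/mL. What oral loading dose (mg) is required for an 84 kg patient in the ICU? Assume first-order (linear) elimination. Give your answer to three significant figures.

974 mg

Total Vd = 0.98 × 84 = 82.32 L
The loading dose fills Vd to the target concentration.
Concentration deficit ΔC = 30.7 − 21 = 9.700 mg/L
LD = Vd × ΔC / F = 82.32 × 9.700 / 0.82 = 973.8 mg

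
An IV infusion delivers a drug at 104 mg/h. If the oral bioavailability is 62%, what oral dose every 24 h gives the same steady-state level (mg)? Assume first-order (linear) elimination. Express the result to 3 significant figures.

4030 mg

To maintain the same Css, the systemic dosing rate must be unchanged: F·D/τ = infusion rate.
D = rate × τ / F = 104 × 24 / 0.62 = 4026 mg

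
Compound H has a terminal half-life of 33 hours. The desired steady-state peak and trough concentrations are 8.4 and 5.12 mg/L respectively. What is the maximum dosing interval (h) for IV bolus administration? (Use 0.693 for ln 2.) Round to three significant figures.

k = 0.693 / t½ = 0.693 / 33 = 0.02100 h⁻¹
Between IV bolus doses, concentration decays as C = C₀·e^(−kτ), so C_peak/C_trough = e^(kτ).
τ_max = ln(C_peak/C_trough) / k = ln(8.4/5.12) / 0.02100 = 0.4951 / 0.02100 = 23.58 h

23.6 h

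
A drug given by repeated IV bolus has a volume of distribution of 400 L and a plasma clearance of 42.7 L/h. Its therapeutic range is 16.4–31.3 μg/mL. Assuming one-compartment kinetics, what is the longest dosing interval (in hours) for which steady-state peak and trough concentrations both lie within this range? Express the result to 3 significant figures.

k = CL / Vd = 42.70 / 400.0 = 0.1068 h⁻¹
Between IV bolus doses, concentration decays as C = C₀·e^(−kτ), so C_peak/C_trough = e^(kτ).
τ_max = ln(C_peak/C_trough) / k = ln(31.3/16.4) / 0.1068 = 0.6463 / 0.1068 = 6.051 h

6.05 h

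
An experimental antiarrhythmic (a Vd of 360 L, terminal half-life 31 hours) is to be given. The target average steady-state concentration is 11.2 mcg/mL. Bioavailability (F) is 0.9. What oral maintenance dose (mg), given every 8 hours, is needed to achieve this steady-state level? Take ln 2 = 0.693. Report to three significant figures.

CL = ln 2 · Vd / t½ = 0.693 × 360.0 / 31 = 8.048 L/h
D = CL × Css × τ / F = 8.048 × 11.2 × 8 / 0.9 = 801.2 mg

801 mg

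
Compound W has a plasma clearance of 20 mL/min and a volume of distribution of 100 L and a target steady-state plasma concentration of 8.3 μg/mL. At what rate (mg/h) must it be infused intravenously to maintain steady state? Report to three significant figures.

9.96 mg/h

CL = 20 mL/min = 20 × 0.06 = 1.200 L/h
Infusion rate = CL · Css = 1.200 L/h × 8.3 mg/L = 9.960 mg/h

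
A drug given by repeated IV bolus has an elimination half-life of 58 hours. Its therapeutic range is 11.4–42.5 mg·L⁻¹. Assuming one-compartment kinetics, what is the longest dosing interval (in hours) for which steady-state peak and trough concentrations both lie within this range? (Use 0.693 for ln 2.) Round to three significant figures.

110 h

k = 0.693 / t½ = 0.693 / 58 = 0.01195 h⁻¹
Between IV bolus doses, concentration decays as C = C₀·e^(−kτ), so C_peak/C_trough = e^(kτ).
τ_max = ln(C_peak/C_trough) / k = ln(42.5/11.4) / 0.01195 = 1.316 / 0.01195 = 110.1 h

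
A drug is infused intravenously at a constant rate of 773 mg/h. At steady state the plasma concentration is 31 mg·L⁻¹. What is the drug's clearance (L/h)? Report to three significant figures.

24.9 L/h

At steady state, infusion rate = CL × Css, so CL = rate / Css.
CL = 773 / 31 = 24.94 L/h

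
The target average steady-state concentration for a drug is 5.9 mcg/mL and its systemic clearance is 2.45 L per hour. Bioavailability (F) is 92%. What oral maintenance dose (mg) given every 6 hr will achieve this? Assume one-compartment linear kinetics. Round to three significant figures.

D = CL × Css × τ / F = 2.450 × 5.9 × 6 / 0.92 = 94.27 mg

94.3 mg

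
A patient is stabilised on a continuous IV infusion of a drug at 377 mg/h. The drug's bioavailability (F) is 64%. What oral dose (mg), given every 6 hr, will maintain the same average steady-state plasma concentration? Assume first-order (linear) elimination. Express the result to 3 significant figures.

3530 mg

To maintain the same Css, the systemic dosing rate must be unchanged: F·D/τ = infusion rate.
D = rate × τ / F = 377 × 6 / 0.64 = 3534 mg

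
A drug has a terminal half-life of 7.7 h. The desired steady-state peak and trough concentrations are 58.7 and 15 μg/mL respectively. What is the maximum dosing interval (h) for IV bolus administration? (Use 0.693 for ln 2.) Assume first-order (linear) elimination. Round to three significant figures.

k = 0.693 / t½ = 0.693 / 7.7 = 0.09000 h⁻¹
Between IV bolus doses, concentration decays as C = C₀·e^(−kτ), so C_peak/C_trough = e^(kτ).
τ_max = ln(C_peak/C_trough) / k = ln(58.7/15) / 0.09000 = 1.364 / 0.09000 = 15.16 h

15.2 h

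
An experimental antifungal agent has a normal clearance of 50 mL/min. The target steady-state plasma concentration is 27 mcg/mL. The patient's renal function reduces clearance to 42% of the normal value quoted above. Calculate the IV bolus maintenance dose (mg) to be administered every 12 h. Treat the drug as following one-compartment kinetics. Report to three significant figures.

CL = 50 mL/min × 60/1000 = 3.000 L/h
Patient clearance = 0.42 × 3.000 = 1.260 L/h
At steady state, dose per interval replaces the amount cleared in that interval: D/τ = CL·Css.
D = CL × Css × τ = 1.260 × 27 × 12 = 408.2 mg

408 mg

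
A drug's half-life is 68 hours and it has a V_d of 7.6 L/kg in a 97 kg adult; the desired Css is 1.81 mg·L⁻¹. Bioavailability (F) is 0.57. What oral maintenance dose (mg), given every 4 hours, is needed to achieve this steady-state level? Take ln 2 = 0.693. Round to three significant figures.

95.4 mg

Vd = 7.6 L/kg × 97 kg = 737.2 L
k = 0.693/68 = 0.01019 h⁻¹, so CL = k·Vd = 0.01019 × 737.2 = 7.512 L/h
D = CL × Css × τ / F = 7.512 × 1.81 × 4 / 0.57 = 95.42 mg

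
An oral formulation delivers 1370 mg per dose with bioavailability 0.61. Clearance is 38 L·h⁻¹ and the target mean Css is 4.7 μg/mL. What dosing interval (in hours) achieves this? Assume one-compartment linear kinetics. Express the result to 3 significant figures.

4.68 h

F·D/τ = CL·Css → τ = F·D / (CL·Css).
τ = 0.61 × 1370 / (38 × 4.7) = 4.679 h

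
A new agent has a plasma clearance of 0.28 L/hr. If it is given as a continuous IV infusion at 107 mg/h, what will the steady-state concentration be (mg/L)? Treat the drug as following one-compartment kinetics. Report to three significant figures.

Css = rate / CL = 107 / 0.2800 = 382.1 mg/L

382 mg/L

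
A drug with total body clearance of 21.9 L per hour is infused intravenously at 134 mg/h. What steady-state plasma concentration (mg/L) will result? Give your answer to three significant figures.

Css = rate / CL = 134 / 21.90 = 6.119 mg/L

6.12 mg/L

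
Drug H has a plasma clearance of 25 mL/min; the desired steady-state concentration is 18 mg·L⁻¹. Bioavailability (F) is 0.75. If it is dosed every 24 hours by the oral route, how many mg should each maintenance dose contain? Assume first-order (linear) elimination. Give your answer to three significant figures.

864 mg

CL = 25 mL/min = 25 × 0.06 = 1.500 L/h
D = CL × Css × τ / F = 1.500 × 18 × 24 / 0.75 = 864.0 mg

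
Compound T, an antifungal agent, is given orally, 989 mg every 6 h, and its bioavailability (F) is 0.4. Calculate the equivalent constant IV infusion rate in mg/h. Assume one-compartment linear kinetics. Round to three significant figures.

Equivalent systemic input: infusion rate = F·D/τ.
Rate = 0.4 × 989 / 6 = 65.93 mg/h

65.9 mg/h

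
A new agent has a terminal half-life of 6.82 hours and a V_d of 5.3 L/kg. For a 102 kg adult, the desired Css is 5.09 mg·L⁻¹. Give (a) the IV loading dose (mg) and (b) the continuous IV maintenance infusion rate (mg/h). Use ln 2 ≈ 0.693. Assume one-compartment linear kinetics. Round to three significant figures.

Vd(total) = 102 kg × 5.3 L/kg = 540.6 L
LD = Vd × C = 540.6 × 5.09 = 2752 mg
CL = 0.693 × Vd / t½ = 0.693 × 540.6 / 6.82 = 54.93 L/h
Infusion rate = CL × Css = 54.93 × 5.09 = 279.6 mg/h

(a) 2750 mg; (b) 280 mg/h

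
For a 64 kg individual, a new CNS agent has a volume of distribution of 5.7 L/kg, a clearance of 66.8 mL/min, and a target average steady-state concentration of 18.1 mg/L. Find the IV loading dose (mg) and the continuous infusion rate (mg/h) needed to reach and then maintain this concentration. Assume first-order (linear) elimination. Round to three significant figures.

Vd = 5.7 L/kg × 64 kg = 364.8 L
LD = Vd · C_target = 364.8 × 18.1 = 6603 mg
CL = 66.8 mL/min = 66.8 × 0.06 = 4.008 L/h
Maintenance: replace elimination → rate = CL × Css = 4.008 × 18.1 = 72.54 mg/h

(a) 6600 mg; (b) 72.5 mg/h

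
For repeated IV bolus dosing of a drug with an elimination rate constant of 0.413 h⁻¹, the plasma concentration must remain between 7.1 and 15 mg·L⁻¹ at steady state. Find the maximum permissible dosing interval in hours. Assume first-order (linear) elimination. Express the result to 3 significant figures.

Between IV bolus doses, concentration decays as C = C₀·e^(−kτ), so C_peak/C_trough = e^(kτ).
τ_max = ln(C_peak/C_trough) / k = ln(15/7.1) / 0.4130 = 0.7480 / 0.4130 = 1.811 h

1.81 h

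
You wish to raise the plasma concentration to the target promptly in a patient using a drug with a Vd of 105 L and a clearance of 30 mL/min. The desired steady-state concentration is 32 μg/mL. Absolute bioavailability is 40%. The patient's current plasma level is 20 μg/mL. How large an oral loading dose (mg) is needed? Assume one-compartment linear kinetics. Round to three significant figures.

Concentration deficit ΔC = 32 − 20 = 12.00 mg/L
LD = Vd × ΔC / F = 105.0 × 12.00 / 0.4 = 3150 mg

3150 mg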